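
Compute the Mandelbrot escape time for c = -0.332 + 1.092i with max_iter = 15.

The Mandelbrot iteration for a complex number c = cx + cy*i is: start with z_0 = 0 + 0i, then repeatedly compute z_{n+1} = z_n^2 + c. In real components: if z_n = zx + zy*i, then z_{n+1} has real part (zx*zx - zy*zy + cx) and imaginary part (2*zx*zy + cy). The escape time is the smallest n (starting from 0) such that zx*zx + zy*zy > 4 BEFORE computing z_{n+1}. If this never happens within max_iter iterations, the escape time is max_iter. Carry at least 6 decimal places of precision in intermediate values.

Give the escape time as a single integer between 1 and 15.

z_0 = 0 + 0i, c = -0.3320 + 1.0920i
Iter 1: z = -0.3320 + 1.0920i, |z|^2 = 1.3027
Iter 2: z = -1.4142 + 0.3669i, |z|^2 = 2.1347
Iter 3: z = 1.5335 + 0.0542i, |z|^2 = 2.3544
Iter 4: z = 2.0165 + 1.2582i, |z|^2 = 5.6495
Escaped at iteration 4

Answer: 4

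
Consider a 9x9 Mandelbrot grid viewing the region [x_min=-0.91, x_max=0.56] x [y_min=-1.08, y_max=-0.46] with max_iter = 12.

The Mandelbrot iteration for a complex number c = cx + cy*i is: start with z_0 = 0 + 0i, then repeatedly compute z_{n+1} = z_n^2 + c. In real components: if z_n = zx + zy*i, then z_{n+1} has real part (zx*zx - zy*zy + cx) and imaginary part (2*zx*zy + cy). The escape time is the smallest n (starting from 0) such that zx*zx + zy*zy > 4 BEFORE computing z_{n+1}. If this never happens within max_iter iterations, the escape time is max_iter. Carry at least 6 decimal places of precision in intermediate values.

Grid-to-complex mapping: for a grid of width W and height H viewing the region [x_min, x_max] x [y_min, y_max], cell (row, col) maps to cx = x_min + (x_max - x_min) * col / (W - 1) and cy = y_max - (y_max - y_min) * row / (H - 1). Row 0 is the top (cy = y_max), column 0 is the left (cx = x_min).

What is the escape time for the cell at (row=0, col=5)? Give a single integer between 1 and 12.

z_0 = 0 + 0i, c = 0.0088 + -0.4600i
Iter 1: z = 0.0088 + -0.4600i, |z|^2 = 0.2117
Iter 2: z = -0.2028 + -0.4681i, |z|^2 = 0.2602
Iter 3: z = -0.1692 + -0.2702i, |z|^2 = 0.1016
Iter 4: z = -0.0356 + -0.3686i, |z|^2 = 0.1371
Iter 5: z = -0.1258 + -0.4337i, |z|^2 = 0.2040
Iter 6: z = -0.1636 + -0.3508i, |z|^2 = 0.1498
Iter 7: z = -0.0876 + -0.3452i, |z|^2 = 0.1269
Iter 8: z = -0.1028 + -0.3995i, |z|^2 = 0.1702
Iter 9: z = -0.1403 + -0.3779i, |z|^2 = 0.1625
Iter 10: z = -0.1144 + -0.3540i, |z|^2 = 0.1384
Iter 11: z = -0.1035 + -0.3790i, |z|^2 = 0.1544

Answer: 12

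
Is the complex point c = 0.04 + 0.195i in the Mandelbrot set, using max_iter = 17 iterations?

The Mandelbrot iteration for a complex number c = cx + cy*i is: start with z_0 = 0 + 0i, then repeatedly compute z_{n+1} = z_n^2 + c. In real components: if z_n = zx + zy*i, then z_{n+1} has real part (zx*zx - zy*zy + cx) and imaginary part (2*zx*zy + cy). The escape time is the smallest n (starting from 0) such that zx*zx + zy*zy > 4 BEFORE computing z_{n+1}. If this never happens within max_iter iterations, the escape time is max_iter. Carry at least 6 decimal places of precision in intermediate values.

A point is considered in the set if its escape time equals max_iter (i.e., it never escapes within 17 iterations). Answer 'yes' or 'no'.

z_0 = 0 + 0i, c = 0.0400 + 0.1950i
Iter 1: z = 0.0400 + 0.1950i, |z|^2 = 0.0396
Iter 2: z = 0.0036 + 0.2106i, |z|^2 = 0.0444
Iter 3: z = -0.0043 + 0.1965i, |z|^2 = 0.0386
Iter 4: z = 0.0014 + 0.1933i, |z|^2 = 0.0374
Iter 5: z = 0.0026 + 0.1955i, |z|^2 = 0.0382
Iter 6: z = 0.0018 + 0.1960i, |z|^2 = 0.0384
Iter 7: z = 0.0016 + 0.1957i, |z|^2 = 0.0383
Iter 8: z = 0.0017 + 0.1956i, |z|^2 = 0.0383
Iter 9: z = 0.0017 + 0.1957i, |z|^2 = 0.0383
Iter 10: z = 0.0017 + 0.1957i, |z|^2 = 0.0383
Iter 11: z = 0.0017 + 0.1957i, |z|^2 = 0.0383
Iter 12: z = 0.0017 + 0.1957i, |z|^2 = 0.0383
Iter 13: z = 0.0017 + 0.1957i, |z|^2 = 0.0383
Iter 14: z = 0.0017 + 0.1957i, |z|^2 = 0.0383
Iter 15: z = 0.0017 + 0.1957i, |z|^2 = 0.0383
Iter 16: z = 0.0017 + 0.1957i, |z|^2 = 0.0383
Did not escape in 17 iterations → in set

Answer: yes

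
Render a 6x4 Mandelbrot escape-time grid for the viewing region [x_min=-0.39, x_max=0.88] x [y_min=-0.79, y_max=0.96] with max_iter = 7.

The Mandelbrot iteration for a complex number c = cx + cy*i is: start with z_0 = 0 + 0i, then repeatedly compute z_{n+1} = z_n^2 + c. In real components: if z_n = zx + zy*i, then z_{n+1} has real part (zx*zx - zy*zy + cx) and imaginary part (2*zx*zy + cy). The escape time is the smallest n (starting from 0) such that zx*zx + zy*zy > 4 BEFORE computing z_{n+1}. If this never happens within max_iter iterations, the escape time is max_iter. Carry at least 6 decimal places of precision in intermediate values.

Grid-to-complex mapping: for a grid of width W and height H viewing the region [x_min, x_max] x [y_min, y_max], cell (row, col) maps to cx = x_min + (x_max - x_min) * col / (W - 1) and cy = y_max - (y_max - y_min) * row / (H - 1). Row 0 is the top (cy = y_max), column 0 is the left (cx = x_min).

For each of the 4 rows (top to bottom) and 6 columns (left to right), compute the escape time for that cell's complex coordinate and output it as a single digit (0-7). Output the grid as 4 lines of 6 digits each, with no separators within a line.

Answer: 574322
777743
777743
676432

Derivation:
(row=0, col=0): c = -0.3900 + 0.9600i → escape time 5
(row=0, col=1): c = -0.1360 + 0.9600i → escape time 7
(row=0, col=2): c = 0.1180 + 0.9600i → escape time 4
(row=0, col=3): c = 0.3720 + 0.9600i → escape time 3
(row=0, col=4): c = 0.6260 + 0.9600i → escape time 2
(row=0, col=5): c = 0.8800 + 0.9600i → escape time 2
(row=1, col=0): c = -0.3900 + 0.3767i → escape time 7
(row=1, col=1): c = -0.1360 + 0.3767i → escape time 7
(row=1, col=2): c = 0.1180 + 0.3767i → escape time 7
(row=1, col=3): c = 0.3720 + 0.3767i → escape time 7
(row=1, col=4): c = 0.6260 + 0.3767i → escape time 4
(row=1, col=5): c = 0.8800 + 0.3767i → escape time 3
(row=2, col=0): c = -0.3900 + -0.2067i → escape time 7
(row=2, col=1): c = -0.1360 + -0.2067i → escape time 7
(row=2, col=2): c = 0.1180 + -0.2067i → escape time 7
(row=2, col=3): c = 0.3720 + -0.2067i → escape time 7
(row=2, col=4): c = 0.6260 + -0.2067i → escape time 4
(row=2, col=5): c = 0.8800 + -0.2067i → escape time 3
(row=3, col=0): c = -0.3900 + -0.7900i → escape time 6
(row=3, col=1): c = -0.1360 + -0.7900i → escape time 7
(row=3, col=2): c = 0.1180 + -0.7900i → escape time 6
(row=3, col=3): c = 0.3720 + -0.7900i → escape time 4
(row=3, col=4): c = 0.6260 + -0.7900i → escape time 3
(row=3, col=5): c = 0.8800 + -0.7900i → escape time 2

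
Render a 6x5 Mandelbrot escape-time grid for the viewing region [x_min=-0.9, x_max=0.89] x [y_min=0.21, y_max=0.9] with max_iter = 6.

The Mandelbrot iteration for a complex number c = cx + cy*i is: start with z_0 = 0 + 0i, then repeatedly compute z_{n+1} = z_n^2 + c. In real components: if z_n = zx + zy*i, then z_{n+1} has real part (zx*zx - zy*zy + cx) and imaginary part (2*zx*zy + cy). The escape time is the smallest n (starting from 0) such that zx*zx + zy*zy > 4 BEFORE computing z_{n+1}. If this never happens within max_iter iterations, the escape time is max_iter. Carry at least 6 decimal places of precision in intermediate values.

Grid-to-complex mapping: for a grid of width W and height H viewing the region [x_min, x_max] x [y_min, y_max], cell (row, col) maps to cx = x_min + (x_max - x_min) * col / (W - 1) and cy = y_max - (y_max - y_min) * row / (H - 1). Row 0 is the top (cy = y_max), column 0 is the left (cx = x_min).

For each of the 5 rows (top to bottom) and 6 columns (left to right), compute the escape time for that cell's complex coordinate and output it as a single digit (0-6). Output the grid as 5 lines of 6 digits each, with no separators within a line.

Answer: 346432
466632
566642
666653
666653

Derivation:
(row=0, col=0): c = -0.9000 + 0.9000i → escape time 3
(row=0, col=1): c = -0.5420 + 0.9000i → escape time 4
(row=0, col=2): c = -0.1840 + 0.9000i → escape time 6
(row=0, col=3): c = 0.1740 + 0.9000i → escape time 4
(row=0, col=4): c = 0.5320 + 0.9000i → escape time 3
(row=0, col=5): c = 0.8900 + 0.9000i → escape time 2
(row=1, col=0): c = -0.9000 + 0.7275i → escape time 4
(row=1, col=1): c = -0.5420 + 0.7275i → escape time 6
(row=1, col=2): c = -0.1840 + 0.7275i → escape time 6
(row=1, col=3): c = 0.1740 + 0.7275i → escape time 6
(row=1, col=4): c = 0.5320 + 0.7275i → escape time 3
(row=1, col=5): c = 0.8900 + 0.7275i → escape time 2
(row=2, col=0): c = -0.9000 + 0.5550i → escape time 5
(row=2, col=1): c = -0.5420 + 0.5550i → escape time 6
(row=2, col=2): c = -0.1840 + 0.5550i → escape time 6
(row=2, col=3): c = 0.1740 + 0.5550i → escape time 6
(row=2, col=4): c = 0.5320 + 0.5550i → escape time 4
(row=2, col=5): c = 0.8900 + 0.5550i → escape time 2
(row=3, col=0): c = -0.9000 + 0.3825i → escape time 6
(row=3, col=1): c = -0.5420 + 0.3825i → escape time 6
(row=3, col=2): c = -0.1840 + 0.3825i → escape time 6
(row=3, col=3): c = 0.1740 + 0.3825i → escape time 6
(row=3, col=4): c = 0.5320 + 0.3825i → escape time 5
(row=3, col=5): c = 0.8900 + 0.3825i → escape time 3
(row=4, col=0): c = -0.9000 + 0.2100i → escape time 6
(row=4, col=1): c = -0.5420 + 0.2100i → escape time 6
(row=4, col=2): c = -0.1840 + 0.2100i → escape time 6
(row=4, col=3): c = 0.1740 + 0.2100i → escape time 6
(row=4, col=4): c = 0.5320 + 0.2100i → escape time 5
(row=4, col=5): c = 0.8900 + 0.2100i → escape time 3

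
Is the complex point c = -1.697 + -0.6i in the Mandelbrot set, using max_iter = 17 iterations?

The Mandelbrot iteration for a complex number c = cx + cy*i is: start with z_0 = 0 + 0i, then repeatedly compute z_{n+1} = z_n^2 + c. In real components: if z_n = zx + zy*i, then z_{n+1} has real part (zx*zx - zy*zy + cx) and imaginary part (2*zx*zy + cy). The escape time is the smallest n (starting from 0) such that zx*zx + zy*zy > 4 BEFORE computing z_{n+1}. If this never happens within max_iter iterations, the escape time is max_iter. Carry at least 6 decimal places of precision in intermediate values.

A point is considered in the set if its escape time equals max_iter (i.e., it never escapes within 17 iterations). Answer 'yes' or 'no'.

Answer: no

Derivation:
z_0 = 0 + 0i, c = -1.6970 + -0.6000i
Iter 1: z = -1.6970 + -0.6000i, |z|^2 = 3.2398
Iter 2: z = 0.8228 + 1.4364i, |z|^2 = 2.7403
Iter 3: z = -3.0832 + 1.7638i, |z|^2 = 12.6172
Escaped at iteration 3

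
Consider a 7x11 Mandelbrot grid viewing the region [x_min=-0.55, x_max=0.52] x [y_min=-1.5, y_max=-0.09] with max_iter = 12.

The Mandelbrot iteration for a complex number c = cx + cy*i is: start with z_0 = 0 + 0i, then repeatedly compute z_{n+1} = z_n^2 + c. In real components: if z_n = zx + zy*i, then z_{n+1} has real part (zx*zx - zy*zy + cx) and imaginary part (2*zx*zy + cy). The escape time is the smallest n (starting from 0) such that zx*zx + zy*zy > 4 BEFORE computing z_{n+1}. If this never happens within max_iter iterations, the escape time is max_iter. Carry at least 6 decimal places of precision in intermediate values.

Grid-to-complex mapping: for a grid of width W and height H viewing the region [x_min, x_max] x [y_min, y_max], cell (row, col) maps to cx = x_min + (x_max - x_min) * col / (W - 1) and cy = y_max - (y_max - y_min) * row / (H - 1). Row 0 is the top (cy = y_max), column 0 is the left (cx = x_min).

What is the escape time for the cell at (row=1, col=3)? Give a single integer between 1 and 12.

Answer: 12

Derivation:
z_0 = 0 + 0i, c = -0.0150 + -0.2310i
Iter 1: z = -0.0150 + -0.2310i, |z|^2 = 0.0536
Iter 2: z = -0.0681 + -0.2241i, |z|^2 = 0.0548
Iter 3: z = -0.0606 + -0.2005i, |z|^2 = 0.0439
Iter 4: z = -0.0515 + -0.2067i, |z|^2 = 0.0454
Iter 5: z = -0.0551 + -0.2097i, |z|^2 = 0.0470
Iter 6: z = -0.0559 + -0.2079i, |z|^2 = 0.0464
Iter 7: z = -0.0551 + -0.2077i, |z|^2 = 0.0462
Iter 8: z = -0.0551 + -0.2081i, |z|^2 = 0.0463
Iter 9: z = -0.0553 + -0.2081i, |z|^2 = 0.0463
Iter 10: z = -0.0552 + -0.2080i, |z|^2 = 0.0463
Iter 11: z = -0.0552 + -0.2080i, |z|^2 = 0.0463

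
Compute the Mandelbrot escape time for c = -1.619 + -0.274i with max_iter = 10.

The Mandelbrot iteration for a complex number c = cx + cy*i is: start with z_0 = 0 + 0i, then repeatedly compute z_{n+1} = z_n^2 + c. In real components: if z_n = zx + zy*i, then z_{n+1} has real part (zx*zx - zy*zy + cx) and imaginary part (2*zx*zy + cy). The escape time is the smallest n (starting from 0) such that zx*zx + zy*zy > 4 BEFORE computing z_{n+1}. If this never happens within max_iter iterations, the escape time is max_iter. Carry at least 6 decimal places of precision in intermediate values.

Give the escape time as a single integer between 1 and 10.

Answer: 4

Derivation:
z_0 = 0 + 0i, c = -1.6190 + -0.2740i
Iter 1: z = -1.6190 + -0.2740i, |z|^2 = 2.6962
Iter 2: z = 0.9271 + 0.6132i, |z|^2 = 1.2355
Iter 3: z = -1.1355 + 0.8630i, |z|^2 = 2.0342
Iter 4: z = -1.0743 + -2.2339i, |z|^2 = 6.1447
Escaped at iteration 4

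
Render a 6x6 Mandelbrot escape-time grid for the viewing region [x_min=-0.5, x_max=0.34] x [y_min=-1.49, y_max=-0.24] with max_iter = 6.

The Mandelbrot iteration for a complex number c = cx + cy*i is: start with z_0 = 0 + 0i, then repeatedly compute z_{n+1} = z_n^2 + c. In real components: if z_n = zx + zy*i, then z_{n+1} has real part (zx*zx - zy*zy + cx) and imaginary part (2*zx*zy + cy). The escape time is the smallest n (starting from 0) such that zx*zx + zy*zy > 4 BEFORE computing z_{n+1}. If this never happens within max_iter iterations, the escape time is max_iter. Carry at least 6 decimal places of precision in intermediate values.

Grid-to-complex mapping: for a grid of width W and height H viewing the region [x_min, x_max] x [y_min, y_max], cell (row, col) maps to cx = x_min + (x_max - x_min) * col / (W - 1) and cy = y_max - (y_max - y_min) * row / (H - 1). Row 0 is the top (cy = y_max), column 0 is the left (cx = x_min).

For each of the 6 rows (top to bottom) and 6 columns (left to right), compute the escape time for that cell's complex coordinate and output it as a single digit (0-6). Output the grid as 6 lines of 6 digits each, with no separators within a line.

(row=0, col=0): c = -0.5000 + -0.2400i → escape time 6
(row=0, col=1): c = -0.3320 + -0.2400i → escape time 6
(row=0, col=2): c = -0.1640 + -0.2400i → escape time 6
(row=0, col=3): c = 0.0040 + -0.2400i → escape time 6
(row=0, col=4): c = 0.1720 + -0.2400i → escape time 6
(row=0, col=5): c = 0.3400 + -0.2400i → escape time 6
(row=1, col=0): c = -0.5000 + -0.4900i → escape time 6
(row=1, col=1): c = -0.3320 + -0.4900i → escape time 6
(row=1, col=2): c = -0.1640 + -0.4900i → escape time 6
(row=1, col=3): c = 0.0040 + -0.4900i → escape time 6
(row=1, col=4): c = 0.1720 + -0.4900i → escape time 6
(row=1, col=5): c = 0.3400 + -0.4900i → escape time 6
(row=2, col=0): c = -0.5000 + -0.7400i → escape time 6
(row=2, col=1): c = -0.3320 + -0.7400i → escape time 6
(row=2, col=2): c = -0.1640 + -0.7400i → escape time 6
(row=2, col=3): c = 0.0040 + -0.7400i → escape time 6
(row=2, col=4): c = 0.1720 + -0.7400i → escape time 6
(row=2, col=5): c = 0.3400 + -0.7400i → escape time 5
(row=3, col=0): c = -0.5000 + -0.9900i → escape time 4
(row=3, col=1): c = -0.3320 + -0.9900i → escape time 5
(row=3, col=2): c = -0.1640 + -0.9900i → escape time 6
(row=3, col=3): c = 0.0040 + -0.9900i → escape time 6
(row=3, col=4): c = 0.1720 + -0.9900i → escape time 4
(row=3, col=5): c = 0.3400 + -0.9900i → escape time 3
(row=4, col=0): c = -0.5000 + -1.2400i → escape time 3
(row=4, col=1): c = -0.3320 + -1.2400i → escape time 3
(row=4, col=2): c = -0.1640 + -1.2400i → escape time 3
(row=4, col=3): c = 0.0040 + -1.2400i → escape time 3
(row=4, col=4): c = 0.1720 + -1.2400i → escape time 2
(row=4, col=5): c = 0.3400 + -1.2400i → escape time 2
(row=5, col=0): c = -0.5000 + -1.4900i → escape time 2
(row=5, col=1): c = -0.3320 + -1.4900i → escape time 2
(row=5, col=2): c = -0.1640 + -1.4900i → escape time 2
(row=5, col=3): c = 0.0040 + -1.4900i → escape time 2
(row=5, col=4): c = 0.1720 + -1.4900i → escape time 2
(row=5, col=5): c = 0.3400 + -1.4900i → escape time 2

Answer: 666666
666666
666665
456643
333322
222222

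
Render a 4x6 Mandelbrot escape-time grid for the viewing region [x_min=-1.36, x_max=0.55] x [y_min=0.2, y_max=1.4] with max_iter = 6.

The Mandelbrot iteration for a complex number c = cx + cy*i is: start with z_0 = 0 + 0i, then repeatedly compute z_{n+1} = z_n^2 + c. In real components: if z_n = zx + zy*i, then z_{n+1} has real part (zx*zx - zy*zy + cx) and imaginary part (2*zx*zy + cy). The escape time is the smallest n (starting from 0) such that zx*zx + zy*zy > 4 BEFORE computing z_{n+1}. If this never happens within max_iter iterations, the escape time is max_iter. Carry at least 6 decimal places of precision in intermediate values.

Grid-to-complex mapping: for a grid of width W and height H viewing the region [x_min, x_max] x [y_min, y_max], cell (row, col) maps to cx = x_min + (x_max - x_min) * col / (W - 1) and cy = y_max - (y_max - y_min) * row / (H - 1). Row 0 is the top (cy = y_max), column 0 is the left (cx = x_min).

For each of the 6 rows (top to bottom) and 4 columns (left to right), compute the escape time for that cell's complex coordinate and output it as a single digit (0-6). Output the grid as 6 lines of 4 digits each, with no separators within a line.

(row=0, col=0): c = -1.3600 + 1.4000i → escape time 2
(row=0, col=1): c = -0.7233 + 1.4000i → escape time 2
(row=0, col=2): c = -0.0867 + 1.4000i → escape time 2
(row=0, col=3): c = 0.5500 + 1.4000i → escape time 2
(row=1, col=0): c = -1.3600 + 1.1600i → escape time 2
(row=1, col=1): c = -0.7233 + 1.1600i → escape time 3
(row=1, col=2): c = -0.0867 + 1.1600i → escape time 4
(row=1, col=3): c = 0.5500 + 1.1600i → escape time 2
(row=2, col=0): c = -1.3600 + 0.9200i → escape time 3
(row=2, col=1): c = -0.7233 + 0.9200i → escape time 4
(row=2, col=2): c = -0.0867 + 0.9200i → escape time 6
(row=2, col=3): c = 0.5500 + 0.9200i → escape time 3
(row=3, col=0): c = -1.3600 + 0.6800i → escape time 3
(row=3, col=1): c = -0.7233 + 0.6800i → escape time 5
(row=3, col=2): c = -0.0867 + 0.6800i → escape time 6
(row=3, col=3): c = 0.5500 + 0.6800i → escape time 3
(row=4, col=0): c = -1.3600 + 0.4400i → escape time 4
(row=4, col=1): c = -0.7233 + 0.4400i → escape time 6
(row=4, col=2): c = -0.0867 + 0.4400i → escape time 6
(row=4, col=3): c = 0.5500 + 0.4400i → escape time 4
(row=5, col=0): c = -1.3600 + 0.2000i → escape time 6
(row=5, col=1): c = -0.7233 + 0.2000i → escape time 6
(row=5, col=2): c = -0.0867 + 0.2000i → escape time 6
(row=5, col=3): c = 0.5500 + 0.2000i → escape time 4

Answer: 2222
2342
3463
3563
4664
6664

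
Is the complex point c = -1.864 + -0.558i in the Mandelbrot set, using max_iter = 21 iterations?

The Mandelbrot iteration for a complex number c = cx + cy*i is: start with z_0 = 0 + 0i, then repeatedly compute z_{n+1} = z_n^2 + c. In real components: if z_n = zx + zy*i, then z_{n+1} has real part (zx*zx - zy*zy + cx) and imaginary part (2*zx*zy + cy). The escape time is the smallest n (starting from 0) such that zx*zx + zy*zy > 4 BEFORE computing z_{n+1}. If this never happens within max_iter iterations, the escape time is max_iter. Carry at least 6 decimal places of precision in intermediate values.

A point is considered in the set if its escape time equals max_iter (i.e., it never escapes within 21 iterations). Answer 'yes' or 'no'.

Answer: no

Derivation:
z_0 = 0 + 0i, c = -1.8640 + -0.5580i
Iter 1: z = -1.8640 + -0.5580i, |z|^2 = 3.7859
Iter 2: z = 1.2991 + 1.5222i, |z|^2 = 4.0049
Escaped at iteration 2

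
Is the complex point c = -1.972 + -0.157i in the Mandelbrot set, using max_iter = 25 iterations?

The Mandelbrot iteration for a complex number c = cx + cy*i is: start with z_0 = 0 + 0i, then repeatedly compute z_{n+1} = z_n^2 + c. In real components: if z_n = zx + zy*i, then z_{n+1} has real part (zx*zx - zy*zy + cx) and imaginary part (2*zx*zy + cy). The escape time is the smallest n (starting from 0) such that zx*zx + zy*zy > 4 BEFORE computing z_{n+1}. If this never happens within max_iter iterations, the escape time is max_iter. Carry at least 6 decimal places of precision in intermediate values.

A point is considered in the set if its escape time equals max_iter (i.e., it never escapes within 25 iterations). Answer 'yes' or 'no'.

Answer: no

Derivation:
z_0 = 0 + 0i, c = -1.9720 + -0.1570i
Iter 1: z = -1.9720 + -0.1570i, |z|^2 = 3.9134
Iter 2: z = 1.8921 + 0.4622i, |z|^2 = 3.7938
Iter 3: z = 1.3945 + 1.5921i, |z|^2 = 4.4796
Escaped at iteration 3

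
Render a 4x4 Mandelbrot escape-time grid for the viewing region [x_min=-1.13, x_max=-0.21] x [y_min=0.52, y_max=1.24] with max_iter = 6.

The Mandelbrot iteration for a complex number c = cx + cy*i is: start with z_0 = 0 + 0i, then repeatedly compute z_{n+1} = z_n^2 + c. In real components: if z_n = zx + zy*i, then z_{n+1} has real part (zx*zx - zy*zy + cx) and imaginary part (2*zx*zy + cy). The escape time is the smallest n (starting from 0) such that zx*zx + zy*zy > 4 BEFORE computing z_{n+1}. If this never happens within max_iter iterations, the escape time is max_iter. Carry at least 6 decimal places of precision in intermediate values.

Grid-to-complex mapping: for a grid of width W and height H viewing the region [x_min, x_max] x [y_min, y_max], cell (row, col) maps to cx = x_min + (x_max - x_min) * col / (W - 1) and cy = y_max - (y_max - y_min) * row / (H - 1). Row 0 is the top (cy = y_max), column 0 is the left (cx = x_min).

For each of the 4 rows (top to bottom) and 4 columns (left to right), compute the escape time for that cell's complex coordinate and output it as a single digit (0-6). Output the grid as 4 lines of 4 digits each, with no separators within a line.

(row=0, col=0): c = -1.1300 + 1.2400i → escape time 2
(row=0, col=1): c = -0.8233 + 1.2400i → escape time 3
(row=0, col=2): c = -0.5167 + 1.2400i → escape time 3
(row=0, col=3): c = -0.2100 + 1.2400i → escape time 3
(row=1, col=0): c = -1.1300 + 1.0000i → escape time 3
(row=1, col=1): c = -0.8233 + 1.0000i → escape time 3
(row=1, col=2): c = -0.5167 + 1.0000i → escape time 4
(row=1, col=3): c = -0.2100 + 1.0000i → escape time 6
(row=2, col=0): c = -1.1300 + 0.7600i → escape time 3
(row=2, col=1): c = -0.8233 + 0.7600i → escape time 4
(row=2, col=2): c = -0.5167 + 0.7600i → escape time 6
(row=2, col=3): c = -0.2100 + 0.7600i → escape time 6
(row=3, col=0): c = -1.1300 + 0.5200i → escape time 5
(row=3, col=1): c = -0.8233 + 0.5200i → escape time 6
(row=3, col=2): c = -0.5167 + 0.5200i → escape time 6
(row=3, col=3): c = -0.2100 + 0.5200i → escape time 6

Answer: 2333
3346
3466
5666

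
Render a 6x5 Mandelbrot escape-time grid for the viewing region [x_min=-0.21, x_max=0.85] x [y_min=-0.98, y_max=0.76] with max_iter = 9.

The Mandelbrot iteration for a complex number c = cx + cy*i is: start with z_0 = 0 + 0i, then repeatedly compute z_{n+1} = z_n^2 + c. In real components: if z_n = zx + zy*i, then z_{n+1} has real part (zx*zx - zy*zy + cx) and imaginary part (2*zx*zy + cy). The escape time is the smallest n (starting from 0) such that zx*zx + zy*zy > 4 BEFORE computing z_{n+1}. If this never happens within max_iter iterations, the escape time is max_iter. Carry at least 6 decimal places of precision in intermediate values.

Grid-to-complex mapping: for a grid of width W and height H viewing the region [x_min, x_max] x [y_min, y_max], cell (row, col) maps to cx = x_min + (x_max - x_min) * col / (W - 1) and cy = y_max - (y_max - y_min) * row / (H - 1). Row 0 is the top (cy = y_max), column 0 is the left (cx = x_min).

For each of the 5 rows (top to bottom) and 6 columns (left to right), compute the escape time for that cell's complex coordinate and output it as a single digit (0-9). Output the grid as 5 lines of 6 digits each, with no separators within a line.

(row=0, col=0): c = -0.2100 + 0.7600i → escape time 9
(row=0, col=1): c = 0.0020 + 0.7600i → escape time 9
(row=0, col=2): c = 0.2140 + 0.7600i → escape time 5
(row=0, col=3): c = 0.4260 + 0.7600i → escape time 4
(row=0, col=4): c = 0.6380 + 0.7600i → escape time 3
(row=0, col=5): c = 0.8500 + 0.7600i → escape time 2
(row=1, col=0): c = -0.2100 + 0.3250i → escape time 9
(row=1, col=1): c = 0.0020 + 0.3250i → escape time 9
(row=1, col=2): c = 0.2140 + 0.3250i → escape time 9
(row=1, col=3): c = 0.4260 + 0.3250i → escape time 9
(row=1, col=4): c = 0.6380 + 0.3250i → escape time 4
(row=1, col=5): c = 0.8500 + 0.3250i → escape time 3
(row=2, col=0): c = -0.2100 + -0.1100i → escape time 9
(row=2, col=1): c = 0.0020 + -0.1100i → escape time 9
(row=2, col=2): c = 0.2140 + -0.1100i → escape time 9
(row=2, col=3): c = 0.4260 + -0.1100i → escape time 7
(row=2, col=4): c = 0.6380 + -0.1100i → escape time 4
(row=2, col=5): c = 0.8500 + -0.1100i → escape time 3
(row=3, col=0): c = -0.2100 + -0.5450i → escape time 9
(row=3, col=1): c = 0.0020 + -0.5450i → escape time 9
(row=3, col=2): c = 0.2140 + -0.5450i → escape time 9
(row=3, col=3): c = 0.4260 + -0.5450i → escape time 6
(row=3, col=4): c = 0.6380 + -0.5450i → escape time 3
(row=3, col=5): c = 0.8500 + -0.5450i → escape time 3
(row=4, col=0): c = -0.2100 + -0.9800i → escape time 7
(row=4, col=1): c = 0.0020 + -0.9800i → escape time 7
(row=4, col=2): c = 0.2140 + -0.9800i → escape time 4
(row=4, col=3): c = 0.4260 + -0.9800i → escape time 3
(row=4, col=4): c = 0.6380 + -0.9800i → escape time 2
(row=4, col=5): c = 0.8500 + -0.9800i → escape time 2

Answer: 995432
999943
999743
999633
774322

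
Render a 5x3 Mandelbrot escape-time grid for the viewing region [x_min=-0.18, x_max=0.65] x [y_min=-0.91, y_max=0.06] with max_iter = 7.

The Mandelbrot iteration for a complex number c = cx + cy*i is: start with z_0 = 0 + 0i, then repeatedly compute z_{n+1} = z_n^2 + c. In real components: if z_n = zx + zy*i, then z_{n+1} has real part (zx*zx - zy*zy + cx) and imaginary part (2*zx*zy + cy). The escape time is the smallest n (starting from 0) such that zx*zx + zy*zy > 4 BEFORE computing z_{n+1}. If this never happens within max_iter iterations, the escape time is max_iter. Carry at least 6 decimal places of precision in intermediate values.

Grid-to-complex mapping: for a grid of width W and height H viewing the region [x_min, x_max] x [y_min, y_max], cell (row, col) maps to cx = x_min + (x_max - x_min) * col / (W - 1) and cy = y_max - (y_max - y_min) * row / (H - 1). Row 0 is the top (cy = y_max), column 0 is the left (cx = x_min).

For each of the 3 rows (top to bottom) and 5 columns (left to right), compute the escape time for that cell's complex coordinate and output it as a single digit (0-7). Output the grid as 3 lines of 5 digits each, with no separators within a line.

(row=0, col=0): c = -0.1800 + 0.0600i → escape time 7
(row=0, col=1): c = 0.0275 + 0.0600i → escape time 7
(row=0, col=2): c = 0.2350 + 0.0600i → escape time 7
(row=0, col=3): c = 0.4425 + 0.0600i → escape time 6
(row=0, col=4): c = 0.6500 + 0.0600i → escape time 4
(row=1, col=0): c = -0.1800 + -0.4250i → escape time 7
(row=1, col=1): c = 0.0275 + -0.4250i → escape time 7
(row=1, col=2): c = 0.2350 + -0.4250i → escape time 7
(row=1, col=3): c = 0.4425 + -0.4250i → escape time 7
(row=1, col=4): c = 0.6500 + -0.4250i → escape time 3
(row=2, col=0): c = -0.1800 + -0.9100i → escape time 7
(row=2, col=1): c = 0.0275 + -0.9100i → escape time 7
(row=2, col=2): c = 0.2350 + -0.9100i → escape time 4
(row=2, col=3): c = 0.4425 + -0.9100i → escape time 3
(row=2, col=4): c = 0.6500 + -0.9100i → escape time 2

Answer: 77764
77773
77432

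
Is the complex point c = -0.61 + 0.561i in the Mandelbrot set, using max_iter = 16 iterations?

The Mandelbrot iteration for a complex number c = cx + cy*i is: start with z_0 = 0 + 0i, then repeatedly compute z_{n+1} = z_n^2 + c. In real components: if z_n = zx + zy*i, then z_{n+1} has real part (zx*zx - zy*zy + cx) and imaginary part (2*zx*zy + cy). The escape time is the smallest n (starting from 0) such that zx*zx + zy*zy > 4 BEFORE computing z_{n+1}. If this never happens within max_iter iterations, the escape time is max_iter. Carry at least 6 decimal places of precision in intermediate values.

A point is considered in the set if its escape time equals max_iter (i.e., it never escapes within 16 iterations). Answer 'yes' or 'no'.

Answer: no

Derivation:
z_0 = 0 + 0i, c = -0.6100 + 0.5610i
Iter 1: z = -0.6100 + 0.5610i, |z|^2 = 0.6868
Iter 2: z = -0.5526 + -0.1234i, |z|^2 = 0.3206
Iter 3: z = -0.3198 + 0.6974i, |z|^2 = 0.5887
Iter 4: z = -0.9941 + 0.1149i, |z|^2 = 1.0014
Iter 5: z = 0.3650 + 0.3326i, |z|^2 = 0.2438
Iter 6: z = -0.5874 + 0.8038i, |z|^2 = 0.9911
Iter 7: z = -0.9111 + -0.3833i, |z|^2 = 0.9769
Iter 8: z = 0.0731 + 1.2594i, |z|^2 = 1.5915
Iter 9: z = -2.1908 + 0.7451i, |z|^2 = 5.3549
Escaped at iteration 9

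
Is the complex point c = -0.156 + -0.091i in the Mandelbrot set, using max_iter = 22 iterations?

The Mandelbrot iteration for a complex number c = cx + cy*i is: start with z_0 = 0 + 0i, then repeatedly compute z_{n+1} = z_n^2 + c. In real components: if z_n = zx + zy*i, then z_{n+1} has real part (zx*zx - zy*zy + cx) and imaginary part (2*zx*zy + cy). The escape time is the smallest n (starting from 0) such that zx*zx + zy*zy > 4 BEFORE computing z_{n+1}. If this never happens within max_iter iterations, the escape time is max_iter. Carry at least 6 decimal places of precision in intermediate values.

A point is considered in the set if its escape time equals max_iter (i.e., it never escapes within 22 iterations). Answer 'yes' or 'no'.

Answer: yes

Derivation:
z_0 = 0 + 0i, c = -0.1560 + -0.0910i
Iter 1: z = -0.1560 + -0.0910i, |z|^2 = 0.0326
Iter 2: z = -0.1399 + -0.0626i, |z|^2 = 0.0235
Iter 3: z = -0.1403 + -0.0735i, |z|^2 = 0.0251
Iter 4: z = -0.1417 + -0.0704i, |z|^2 = 0.0250
Iter 5: z = -0.1409 + -0.0711i, |z|^2 = 0.0249
Iter 6: z = -0.1412 + -0.0710i, |z|^2 = 0.0250
Iter 7: z = -0.1411 + -0.0710i, |z|^2 = 0.0249
Iter 8: z = -0.1411 + -0.0710i, |z|^2 = 0.0250
Iter 9: z = -0.1411 + -0.0710i, |z|^2 = 0.0250
Iter 10: z = -0.1411 + -0.0710i, |z|^2 = 0.0250
Iter 11: z = -0.1411 + -0.0710i, |z|^2 = 0.0250
Iter 12: z = -0.1411 + -0.0710i, |z|^2 = 0.0250
Iter 13: z = -0.1411 + -0.0710i, |z|^2 = 0.0250
Iter 14: z = -0.1411 + -0.0710i, |z|^2 = 0.0250
Iter 15: z = -0.1411 + -0.0710i, |z|^2 = 0.0250
Iter 16: z = -0.1411 + -0.0710i, |z|^2 = 0.0250
Iter 17: z = -0.1411 + -0.0710i, |z|^2 = 0.0250
Iter 18: z = -0.1411 + -0.0710i, |z|^2 = 0.0250
Iter 19: z = -0.1411 + -0.0710i, |z|^2 = 0.0250
Iter 20: z = -0.1411 + -0.0710i, |z|^2 = 0.0250
Iter 21: z = -0.1411 + -0.0710i, |z|^2 = 0.0250
Did not escape in 22 iterations → in set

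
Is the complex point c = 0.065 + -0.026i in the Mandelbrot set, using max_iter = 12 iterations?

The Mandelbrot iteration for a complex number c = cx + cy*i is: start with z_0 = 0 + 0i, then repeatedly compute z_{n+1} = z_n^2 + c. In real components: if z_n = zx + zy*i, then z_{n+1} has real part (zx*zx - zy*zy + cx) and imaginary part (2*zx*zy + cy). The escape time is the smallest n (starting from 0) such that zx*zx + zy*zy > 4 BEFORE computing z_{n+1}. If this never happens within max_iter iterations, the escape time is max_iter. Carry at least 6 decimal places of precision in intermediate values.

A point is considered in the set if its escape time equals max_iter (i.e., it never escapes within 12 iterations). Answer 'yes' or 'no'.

Answer: yes

Derivation:
z_0 = 0 + 0i, c = 0.0650 + -0.0260i
Iter 1: z = 0.0650 + -0.0260i, |z|^2 = 0.0049
Iter 2: z = 0.0685 + -0.0294i, |z|^2 = 0.0056
Iter 3: z = 0.0688 + -0.0300i, |z|^2 = 0.0056
Iter 4: z = 0.0688 + -0.0301i, |z|^2 = 0.0056
Iter 5: z = 0.0688 + -0.0301i, |z|^2 = 0.0056
Iter 6: z = 0.0688 + -0.0302i, |z|^2 = 0.0056
Iter 7: z = 0.0688 + -0.0302i, |z|^2 = 0.0056
Iter 8: z = 0.0688 + -0.0302i, |z|^2 = 0.0056
Iter 9: z = 0.0688 + -0.0302i, |z|^2 = 0.0056
Iter 10: z = 0.0688 + -0.0302i, |z|^2 = 0.0056
Iter 11: z = 0.0688 + -0.0302i, |z|^2 = 0.0056
Did not escape in 12 iterations → in set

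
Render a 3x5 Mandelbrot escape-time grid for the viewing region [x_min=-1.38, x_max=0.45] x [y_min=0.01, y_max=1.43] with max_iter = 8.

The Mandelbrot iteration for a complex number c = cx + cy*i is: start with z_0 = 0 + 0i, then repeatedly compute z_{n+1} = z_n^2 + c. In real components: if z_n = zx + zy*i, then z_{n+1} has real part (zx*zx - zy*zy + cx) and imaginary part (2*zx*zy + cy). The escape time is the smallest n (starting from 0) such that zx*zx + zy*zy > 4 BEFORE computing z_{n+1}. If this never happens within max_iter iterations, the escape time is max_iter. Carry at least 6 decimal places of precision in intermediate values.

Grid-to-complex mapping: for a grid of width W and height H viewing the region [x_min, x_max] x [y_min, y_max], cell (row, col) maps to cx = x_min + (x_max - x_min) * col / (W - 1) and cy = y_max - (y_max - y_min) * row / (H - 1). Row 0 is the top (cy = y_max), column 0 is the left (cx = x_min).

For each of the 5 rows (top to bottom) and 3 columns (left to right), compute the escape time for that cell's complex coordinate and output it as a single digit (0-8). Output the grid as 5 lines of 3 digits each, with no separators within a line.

Answer: 222
342
374
588
886

Derivation:
(row=0, col=0): c = -1.3800 + 1.4300i → escape time 2
(row=0, col=1): c = -0.4650 + 1.4300i → escape time 2
(row=0, col=2): c = 0.4500 + 1.4300i → escape time 2
(row=1, col=0): c = -1.3800 + 1.0750i → escape time 3
(row=1, col=1): c = -0.4650 + 1.0750i → escape time 4
(row=1, col=2): c = 0.4500 + 1.0750i → escape time 2
(row=2, col=0): c = -1.3800 + 0.7200i → escape time 3
(row=2, col=1): c = -0.4650 + 0.7200i → escape time 7
(row=2, col=2): c = 0.4500 + 0.7200i → escape time 4
(row=3, col=0): c = -1.3800 + 0.3650i → escape time 5
(row=3, col=1): c = -0.4650 + 0.3650i → escape time 8
(row=3, col=2): c = 0.4500 + 0.3650i → escape time 8
(row=4, col=0): c = -1.3800 + 0.0100i → escape time 8
(row=4, col=1): c = -0.4650 + 0.0100i → escape time 8
(row=4, col=2): c = 0.4500 + 0.0100i → escape time 6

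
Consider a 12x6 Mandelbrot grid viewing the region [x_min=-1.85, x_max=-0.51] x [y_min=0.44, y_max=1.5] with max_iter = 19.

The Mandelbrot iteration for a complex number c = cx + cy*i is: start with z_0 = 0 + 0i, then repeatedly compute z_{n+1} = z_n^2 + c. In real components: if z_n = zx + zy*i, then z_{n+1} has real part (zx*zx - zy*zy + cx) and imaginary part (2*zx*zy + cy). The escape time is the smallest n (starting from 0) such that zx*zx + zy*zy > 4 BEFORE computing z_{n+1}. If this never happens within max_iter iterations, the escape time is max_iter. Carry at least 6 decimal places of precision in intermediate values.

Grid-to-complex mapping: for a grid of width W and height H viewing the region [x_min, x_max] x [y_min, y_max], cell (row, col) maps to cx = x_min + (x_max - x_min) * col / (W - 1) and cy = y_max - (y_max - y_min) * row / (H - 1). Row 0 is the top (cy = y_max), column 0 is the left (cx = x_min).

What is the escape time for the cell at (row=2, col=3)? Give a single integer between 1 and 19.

z_0 = 0 + 0i, c = -1.4845 + 1.0760i
Iter 1: z = -1.4845 + 1.0760i, |z|^2 = 3.3617
Iter 2: z = -0.4384 + -2.1187i, |z|^2 = 4.6813
Escaped at iteration 2

Answer: 2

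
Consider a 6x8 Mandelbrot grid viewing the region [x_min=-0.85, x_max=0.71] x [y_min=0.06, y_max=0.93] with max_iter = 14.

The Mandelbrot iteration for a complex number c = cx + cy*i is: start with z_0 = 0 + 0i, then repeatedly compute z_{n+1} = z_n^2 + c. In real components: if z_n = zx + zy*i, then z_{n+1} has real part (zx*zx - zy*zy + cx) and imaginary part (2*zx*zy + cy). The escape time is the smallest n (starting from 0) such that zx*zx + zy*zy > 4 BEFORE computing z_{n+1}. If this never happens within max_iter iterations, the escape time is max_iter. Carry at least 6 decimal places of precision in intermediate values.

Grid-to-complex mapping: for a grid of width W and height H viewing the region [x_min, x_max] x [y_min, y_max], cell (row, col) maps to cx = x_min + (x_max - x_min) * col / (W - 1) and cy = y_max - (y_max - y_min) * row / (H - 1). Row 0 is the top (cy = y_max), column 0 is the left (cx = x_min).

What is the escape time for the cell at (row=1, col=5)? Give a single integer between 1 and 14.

z_0 = 0 + 0i, c = 0.7100 + 0.8057i
Iter 1: z = 0.7100 + 0.8057i, |z|^2 = 1.1533
Iter 2: z = 0.5649 + 1.9498i, |z|^2 = 4.1210
Escaped at iteration 2

Answer: 2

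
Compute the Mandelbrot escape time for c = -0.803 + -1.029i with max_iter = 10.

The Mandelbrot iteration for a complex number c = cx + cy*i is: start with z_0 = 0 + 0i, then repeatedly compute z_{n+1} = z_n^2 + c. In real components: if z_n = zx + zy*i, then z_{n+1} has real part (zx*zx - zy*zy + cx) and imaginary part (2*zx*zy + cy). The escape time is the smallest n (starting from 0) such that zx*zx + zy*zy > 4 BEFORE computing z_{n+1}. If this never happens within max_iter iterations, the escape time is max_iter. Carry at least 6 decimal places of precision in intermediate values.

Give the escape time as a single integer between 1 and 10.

Answer: 3

Derivation:
z_0 = 0 + 0i, c = -0.8030 + -1.0290i
Iter 1: z = -0.8030 + -1.0290i, |z|^2 = 1.7037
Iter 2: z = -1.2170 + 0.6236i, |z|^2 = 1.8700
Iter 3: z = 0.2893 + -2.5468i, |z|^2 = 6.5700
Escaped at iteration 3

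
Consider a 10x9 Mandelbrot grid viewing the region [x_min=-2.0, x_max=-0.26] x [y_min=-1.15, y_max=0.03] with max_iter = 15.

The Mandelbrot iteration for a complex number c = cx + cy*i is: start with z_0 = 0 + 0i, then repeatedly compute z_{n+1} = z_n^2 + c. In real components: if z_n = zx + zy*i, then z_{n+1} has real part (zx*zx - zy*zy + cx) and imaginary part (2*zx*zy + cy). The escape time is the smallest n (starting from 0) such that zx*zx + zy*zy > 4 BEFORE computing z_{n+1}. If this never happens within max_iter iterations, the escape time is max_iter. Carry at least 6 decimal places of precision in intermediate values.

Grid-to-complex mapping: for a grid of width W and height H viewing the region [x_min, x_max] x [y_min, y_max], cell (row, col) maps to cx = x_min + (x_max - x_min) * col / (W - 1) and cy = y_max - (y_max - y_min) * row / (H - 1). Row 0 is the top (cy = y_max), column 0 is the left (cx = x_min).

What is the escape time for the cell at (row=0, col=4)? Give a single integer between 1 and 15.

z_0 = 0 + 0i, c = -1.2267 + 0.0300i
Iter 1: z = -1.2267 + 0.0300i, |z|^2 = 1.5056
Iter 2: z = 0.2771 + -0.0436i, |z|^2 = 0.0787
Iter 3: z = -1.1518 + 0.0058i, |z|^2 = 1.3266
Iter 4: z = 0.0998 + 0.0166i, |z|^2 = 0.0102
Iter 5: z = -1.2170 + 0.0333i, |z|^2 = 1.4821
Iter 6: z = 0.2532 + -0.0511i, |z|^2 = 0.0667
Iter 7: z = -1.1651 + 0.0041i, |z|^2 = 1.3576
Iter 8: z = 0.1309 + 0.0204i, |z|^2 = 0.0175
Iter 9: z = -1.2100 + 0.0353i, |z|^2 = 1.4652
Iter 10: z = 0.2361 + -0.0555i, |z|^2 = 0.0588
Iter 11: z = -1.1740 + 0.0038i, |z|^2 = 1.3783
Iter 12: z = 0.1516 + 0.0211i, |z|^2 = 0.0234
Iter 13: z = -1.2041 + 0.0364i, |z|^2 = 1.4512
Iter 14: z = 0.2219 + -0.0576i, |z|^2 = 0.0526

Answer: 15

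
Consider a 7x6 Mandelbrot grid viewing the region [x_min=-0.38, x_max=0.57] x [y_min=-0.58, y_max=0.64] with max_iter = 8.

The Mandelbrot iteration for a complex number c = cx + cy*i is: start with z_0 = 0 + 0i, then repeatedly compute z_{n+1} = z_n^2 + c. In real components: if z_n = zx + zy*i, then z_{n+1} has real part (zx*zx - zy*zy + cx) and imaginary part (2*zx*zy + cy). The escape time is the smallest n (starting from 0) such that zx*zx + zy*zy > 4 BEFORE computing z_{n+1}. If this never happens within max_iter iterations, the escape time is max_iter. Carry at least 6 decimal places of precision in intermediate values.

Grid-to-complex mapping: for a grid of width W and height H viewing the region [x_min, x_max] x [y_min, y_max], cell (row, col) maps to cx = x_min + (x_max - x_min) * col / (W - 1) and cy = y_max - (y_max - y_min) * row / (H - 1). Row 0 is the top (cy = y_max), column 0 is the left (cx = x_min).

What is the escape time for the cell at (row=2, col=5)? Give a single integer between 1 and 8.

z_0 = 0 + 0i, c = 0.4117 + 0.1520i
Iter 1: z = 0.4117 + 0.1520i, |z|^2 = 0.1926
Iter 2: z = 0.5580 + 0.2771i, |z|^2 = 0.3882
Iter 3: z = 0.6463 + 0.4613i, |z|^2 = 0.6305
Iter 4: z = 0.6165 + 0.7483i, |z|^2 = 0.9400
Iter 5: z = 0.2319 + 1.0746i, |z|^2 = 1.2085
Iter 6: z = -0.6893 + 0.6503i, |z|^2 = 0.8981
Iter 7: z = 0.4640 + -0.7446i, |z|^2 = 0.7697

Answer: 8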